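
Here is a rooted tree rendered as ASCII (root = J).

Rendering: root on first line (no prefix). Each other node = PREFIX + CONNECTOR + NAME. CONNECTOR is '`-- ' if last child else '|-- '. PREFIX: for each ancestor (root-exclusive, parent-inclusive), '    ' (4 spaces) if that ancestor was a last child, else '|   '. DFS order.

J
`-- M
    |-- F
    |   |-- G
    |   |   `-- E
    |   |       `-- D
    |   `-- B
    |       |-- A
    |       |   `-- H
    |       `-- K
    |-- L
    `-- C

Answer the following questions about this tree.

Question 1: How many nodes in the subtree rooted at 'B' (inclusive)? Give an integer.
Subtree rooted at B contains: A, B, H, K
Count = 4

Answer: 4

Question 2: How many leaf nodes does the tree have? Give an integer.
Answer: 5

Derivation:
Leaves (nodes with no children): C, D, H, K, L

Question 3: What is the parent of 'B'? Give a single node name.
Answer: F

Derivation:
Scan adjacency: B appears as child of F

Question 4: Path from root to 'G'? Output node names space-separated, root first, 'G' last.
Walk down from root: J -> M -> F -> G

Answer: J M F G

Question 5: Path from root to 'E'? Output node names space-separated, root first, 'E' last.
Answer: J M F G E

Derivation:
Walk down from root: J -> M -> F -> G -> E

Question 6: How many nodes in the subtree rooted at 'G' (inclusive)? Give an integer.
Subtree rooted at G contains: D, E, G
Count = 3

Answer: 3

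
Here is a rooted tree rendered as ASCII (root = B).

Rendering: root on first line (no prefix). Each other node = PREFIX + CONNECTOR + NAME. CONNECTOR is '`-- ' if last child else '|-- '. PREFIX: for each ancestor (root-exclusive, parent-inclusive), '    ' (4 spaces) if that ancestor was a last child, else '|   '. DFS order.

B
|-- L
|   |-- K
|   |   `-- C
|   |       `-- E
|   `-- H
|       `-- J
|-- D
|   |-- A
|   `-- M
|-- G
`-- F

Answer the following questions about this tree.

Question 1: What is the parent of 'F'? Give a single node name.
Scan adjacency: F appears as child of B

Answer: B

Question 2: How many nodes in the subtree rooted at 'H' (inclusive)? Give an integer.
Subtree rooted at H contains: H, J
Count = 2

Answer: 2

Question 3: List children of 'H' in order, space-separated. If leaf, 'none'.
Answer: J

Derivation:
Node H's children (from adjacency): J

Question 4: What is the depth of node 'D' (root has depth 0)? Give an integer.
Answer: 1

Derivation:
Path from root to D: B -> D
Depth = number of edges = 1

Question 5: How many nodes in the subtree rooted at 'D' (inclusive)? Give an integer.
Answer: 3

Derivation:
Subtree rooted at D contains: A, D, M
Count = 3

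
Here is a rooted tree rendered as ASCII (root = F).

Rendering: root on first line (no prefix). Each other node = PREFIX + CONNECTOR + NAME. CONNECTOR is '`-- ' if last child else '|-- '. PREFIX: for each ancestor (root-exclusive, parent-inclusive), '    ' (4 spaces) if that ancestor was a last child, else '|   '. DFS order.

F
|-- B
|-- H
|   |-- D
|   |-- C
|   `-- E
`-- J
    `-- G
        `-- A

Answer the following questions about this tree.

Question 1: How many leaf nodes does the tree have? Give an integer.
Answer: 5

Derivation:
Leaves (nodes with no children): A, B, C, D, E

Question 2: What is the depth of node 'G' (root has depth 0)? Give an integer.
Path from root to G: F -> J -> G
Depth = number of edges = 2

Answer: 2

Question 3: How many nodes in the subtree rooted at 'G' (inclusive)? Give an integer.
Answer: 2

Derivation:
Subtree rooted at G contains: A, G
Count = 2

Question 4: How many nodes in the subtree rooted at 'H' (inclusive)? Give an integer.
Answer: 4

Derivation:
Subtree rooted at H contains: C, D, E, H
Count = 4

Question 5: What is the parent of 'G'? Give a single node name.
Scan adjacency: G appears as child of J

Answer: J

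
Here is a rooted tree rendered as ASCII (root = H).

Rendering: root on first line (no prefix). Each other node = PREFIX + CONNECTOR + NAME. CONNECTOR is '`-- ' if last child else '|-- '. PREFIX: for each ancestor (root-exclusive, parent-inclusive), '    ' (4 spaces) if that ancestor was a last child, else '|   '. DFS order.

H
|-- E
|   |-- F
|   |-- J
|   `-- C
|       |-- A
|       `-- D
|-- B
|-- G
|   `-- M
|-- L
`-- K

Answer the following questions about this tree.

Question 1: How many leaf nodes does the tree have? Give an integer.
Leaves (nodes with no children): A, B, D, F, J, K, L, M

Answer: 8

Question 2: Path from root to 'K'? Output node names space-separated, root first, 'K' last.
Walk down from root: H -> K

Answer: H K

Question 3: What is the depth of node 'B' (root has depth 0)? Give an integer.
Answer: 1

Derivation:
Path from root to B: H -> B
Depth = number of edges = 1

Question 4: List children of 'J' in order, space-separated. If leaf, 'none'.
Node J's children (from adjacency): (leaf)

Answer: none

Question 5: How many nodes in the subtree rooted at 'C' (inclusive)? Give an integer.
Subtree rooted at C contains: A, C, D
Count = 3

Answer: 3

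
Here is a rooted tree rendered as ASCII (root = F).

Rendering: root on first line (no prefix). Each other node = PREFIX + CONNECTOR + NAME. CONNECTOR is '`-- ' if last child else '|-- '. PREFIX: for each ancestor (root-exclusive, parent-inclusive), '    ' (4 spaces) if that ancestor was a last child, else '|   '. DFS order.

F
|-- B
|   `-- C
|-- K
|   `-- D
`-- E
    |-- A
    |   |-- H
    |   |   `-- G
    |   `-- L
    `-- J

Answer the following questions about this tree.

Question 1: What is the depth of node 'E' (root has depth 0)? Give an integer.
Answer: 1

Derivation:
Path from root to E: F -> E
Depth = number of edges = 1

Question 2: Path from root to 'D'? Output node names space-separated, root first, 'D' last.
Walk down from root: F -> K -> D

Answer: F K D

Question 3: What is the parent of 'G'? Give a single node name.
Scan adjacency: G appears as child of H

Answer: H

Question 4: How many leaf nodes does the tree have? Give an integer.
Answer: 5

Derivation:
Leaves (nodes with no children): C, D, G, J, L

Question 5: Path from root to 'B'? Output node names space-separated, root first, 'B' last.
Walk down from root: F -> B

Answer: F B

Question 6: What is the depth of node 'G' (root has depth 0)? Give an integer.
Answer: 4

Derivation:
Path from root to G: F -> E -> A -> H -> G
Depth = number of edges = 4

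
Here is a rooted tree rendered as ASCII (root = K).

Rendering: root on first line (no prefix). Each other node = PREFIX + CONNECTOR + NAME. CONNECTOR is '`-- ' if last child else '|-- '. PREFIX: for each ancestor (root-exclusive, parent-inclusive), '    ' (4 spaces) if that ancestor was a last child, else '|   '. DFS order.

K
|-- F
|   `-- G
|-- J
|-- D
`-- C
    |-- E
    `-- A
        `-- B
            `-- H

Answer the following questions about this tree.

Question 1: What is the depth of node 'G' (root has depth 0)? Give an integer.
Answer: 2

Derivation:
Path from root to G: K -> F -> G
Depth = number of edges = 2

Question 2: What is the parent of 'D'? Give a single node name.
Scan adjacency: D appears as child of K

Answer: K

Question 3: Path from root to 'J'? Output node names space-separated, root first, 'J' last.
Walk down from root: K -> J

Answer: K J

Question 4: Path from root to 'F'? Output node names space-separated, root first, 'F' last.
Answer: K F

Derivation:
Walk down from root: K -> F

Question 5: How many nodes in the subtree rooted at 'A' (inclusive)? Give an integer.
Answer: 3

Derivation:
Subtree rooted at A contains: A, B, H
Count = 3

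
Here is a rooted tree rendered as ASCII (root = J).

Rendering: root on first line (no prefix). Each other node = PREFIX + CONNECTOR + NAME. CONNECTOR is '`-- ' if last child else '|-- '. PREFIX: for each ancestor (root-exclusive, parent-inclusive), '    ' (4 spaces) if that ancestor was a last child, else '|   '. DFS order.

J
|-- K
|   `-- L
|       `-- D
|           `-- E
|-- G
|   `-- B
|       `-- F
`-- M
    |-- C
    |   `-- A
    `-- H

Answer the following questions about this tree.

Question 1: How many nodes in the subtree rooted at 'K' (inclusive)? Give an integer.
Subtree rooted at K contains: D, E, K, L
Count = 4

Answer: 4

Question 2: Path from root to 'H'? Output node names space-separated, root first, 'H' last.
Answer: J M H

Derivation:
Walk down from root: J -> M -> H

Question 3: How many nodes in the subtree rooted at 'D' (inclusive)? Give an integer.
Subtree rooted at D contains: D, E
Count = 2

Answer: 2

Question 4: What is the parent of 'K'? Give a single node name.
Scan adjacency: K appears as child of J

Answer: J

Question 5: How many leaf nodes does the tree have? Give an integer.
Answer: 4

Derivation:
Leaves (nodes with no children): A, E, F, H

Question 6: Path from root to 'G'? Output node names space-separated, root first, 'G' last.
Walk down from root: J -> G

Answer: J G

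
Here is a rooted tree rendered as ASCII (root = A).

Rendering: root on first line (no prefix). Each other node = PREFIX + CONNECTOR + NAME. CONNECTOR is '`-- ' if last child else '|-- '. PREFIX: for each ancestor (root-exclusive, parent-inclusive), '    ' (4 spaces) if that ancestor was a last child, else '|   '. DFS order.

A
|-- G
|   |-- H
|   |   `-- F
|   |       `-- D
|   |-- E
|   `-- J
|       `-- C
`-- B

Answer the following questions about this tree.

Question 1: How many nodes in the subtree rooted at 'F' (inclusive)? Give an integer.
Answer: 2

Derivation:
Subtree rooted at F contains: D, F
Count = 2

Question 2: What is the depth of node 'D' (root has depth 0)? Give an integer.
Path from root to D: A -> G -> H -> F -> D
Depth = number of edges = 4

Answer: 4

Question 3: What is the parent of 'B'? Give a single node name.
Scan adjacency: B appears as child of A

Answer: A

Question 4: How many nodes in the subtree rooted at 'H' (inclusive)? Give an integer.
Answer: 3

Derivation:
Subtree rooted at H contains: D, F, H
Count = 3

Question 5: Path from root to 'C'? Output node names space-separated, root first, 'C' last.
Answer: A G J C

Derivation:
Walk down from root: A -> G -> J -> C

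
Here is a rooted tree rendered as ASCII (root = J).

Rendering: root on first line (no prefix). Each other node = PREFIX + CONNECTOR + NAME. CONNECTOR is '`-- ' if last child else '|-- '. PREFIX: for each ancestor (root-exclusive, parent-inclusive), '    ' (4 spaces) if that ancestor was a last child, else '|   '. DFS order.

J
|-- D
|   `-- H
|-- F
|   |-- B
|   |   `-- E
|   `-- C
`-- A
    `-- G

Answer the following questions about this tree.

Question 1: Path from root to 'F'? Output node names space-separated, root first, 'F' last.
Walk down from root: J -> F

Answer: J F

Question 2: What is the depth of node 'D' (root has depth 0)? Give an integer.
Answer: 1

Derivation:
Path from root to D: J -> D
Depth = number of edges = 1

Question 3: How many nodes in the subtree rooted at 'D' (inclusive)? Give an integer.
Subtree rooted at D contains: D, H
Count = 2

Answer: 2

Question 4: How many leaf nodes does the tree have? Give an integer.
Answer: 4

Derivation:
Leaves (nodes with no children): C, E, G, H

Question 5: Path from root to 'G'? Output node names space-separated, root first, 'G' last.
Walk down from root: J -> A -> G

Answer: J A G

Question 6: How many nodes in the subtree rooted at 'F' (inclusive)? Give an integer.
Answer: 4

Derivation:
Subtree rooted at F contains: B, C, E, F
Count = 4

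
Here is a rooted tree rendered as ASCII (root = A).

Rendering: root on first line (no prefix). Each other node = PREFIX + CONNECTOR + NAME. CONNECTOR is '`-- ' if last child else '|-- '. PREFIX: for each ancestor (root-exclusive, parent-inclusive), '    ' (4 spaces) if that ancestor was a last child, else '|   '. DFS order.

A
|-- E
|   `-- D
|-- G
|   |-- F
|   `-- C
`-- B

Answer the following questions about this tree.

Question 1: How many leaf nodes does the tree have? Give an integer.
Leaves (nodes with no children): B, C, D, F

Answer: 4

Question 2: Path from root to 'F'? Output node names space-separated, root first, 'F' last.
Answer: A G F

Derivation:
Walk down from root: A -> G -> F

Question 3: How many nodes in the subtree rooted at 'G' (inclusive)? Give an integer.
Answer: 3

Derivation:
Subtree rooted at G contains: C, F, G
Count = 3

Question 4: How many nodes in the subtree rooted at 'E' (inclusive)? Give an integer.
Subtree rooted at E contains: D, E
Count = 2

Answer: 2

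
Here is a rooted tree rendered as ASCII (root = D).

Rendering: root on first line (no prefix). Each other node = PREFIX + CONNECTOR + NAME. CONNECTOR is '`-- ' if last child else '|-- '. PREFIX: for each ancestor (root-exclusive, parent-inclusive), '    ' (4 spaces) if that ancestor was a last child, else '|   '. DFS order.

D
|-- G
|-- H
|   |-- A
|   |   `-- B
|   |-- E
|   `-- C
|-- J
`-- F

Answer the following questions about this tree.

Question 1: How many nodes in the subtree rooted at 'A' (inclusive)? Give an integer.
Answer: 2

Derivation:
Subtree rooted at A contains: A, B
Count = 2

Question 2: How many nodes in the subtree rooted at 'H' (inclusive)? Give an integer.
Subtree rooted at H contains: A, B, C, E, H
Count = 5

Answer: 5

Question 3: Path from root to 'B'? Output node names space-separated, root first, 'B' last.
Walk down from root: D -> H -> A -> B

Answer: D H A B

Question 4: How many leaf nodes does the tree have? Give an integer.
Leaves (nodes with no children): B, C, E, F, G, J

Answer: 6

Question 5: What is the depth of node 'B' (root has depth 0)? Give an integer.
Path from root to B: D -> H -> A -> B
Depth = number of edges = 3

Answer: 3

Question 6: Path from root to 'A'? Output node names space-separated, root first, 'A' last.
Walk down from root: D -> H -> A

Answer: D H A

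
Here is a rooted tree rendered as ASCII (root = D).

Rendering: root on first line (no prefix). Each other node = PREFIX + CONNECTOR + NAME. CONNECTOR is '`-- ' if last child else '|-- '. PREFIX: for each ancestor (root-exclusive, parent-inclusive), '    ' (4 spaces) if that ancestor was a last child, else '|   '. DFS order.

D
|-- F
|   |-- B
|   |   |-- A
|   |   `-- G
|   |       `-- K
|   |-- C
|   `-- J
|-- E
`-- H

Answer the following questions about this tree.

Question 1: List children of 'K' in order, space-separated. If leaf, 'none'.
Node K's children (from adjacency): (leaf)

Answer: none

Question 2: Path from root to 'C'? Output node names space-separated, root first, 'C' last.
Walk down from root: D -> F -> C

Answer: D F C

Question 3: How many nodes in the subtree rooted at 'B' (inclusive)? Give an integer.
Answer: 4

Derivation:
Subtree rooted at B contains: A, B, G, K
Count = 4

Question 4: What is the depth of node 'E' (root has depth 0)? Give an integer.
Path from root to E: D -> E
Depth = number of edges = 1

Answer: 1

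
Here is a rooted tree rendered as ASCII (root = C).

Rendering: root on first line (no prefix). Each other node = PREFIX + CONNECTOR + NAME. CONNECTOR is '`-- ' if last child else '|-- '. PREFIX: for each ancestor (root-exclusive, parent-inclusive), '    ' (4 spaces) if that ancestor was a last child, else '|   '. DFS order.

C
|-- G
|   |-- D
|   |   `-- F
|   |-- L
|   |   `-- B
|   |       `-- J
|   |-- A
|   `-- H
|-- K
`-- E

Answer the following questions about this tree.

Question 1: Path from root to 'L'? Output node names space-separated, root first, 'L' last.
Answer: C G L

Derivation:
Walk down from root: C -> G -> L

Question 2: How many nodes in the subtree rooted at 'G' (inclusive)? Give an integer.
Subtree rooted at G contains: A, B, D, F, G, H, J, L
Count = 8

Answer: 8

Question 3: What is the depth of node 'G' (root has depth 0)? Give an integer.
Path from root to G: C -> G
Depth = number of edges = 1

Answer: 1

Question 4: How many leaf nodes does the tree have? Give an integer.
Answer: 6

Derivation:
Leaves (nodes with no children): A, E, F, H, J, K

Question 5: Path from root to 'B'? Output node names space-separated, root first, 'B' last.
Answer: C G L B

Derivation:
Walk down from root: C -> G -> L -> B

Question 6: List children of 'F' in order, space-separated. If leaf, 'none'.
Answer: none

Derivation:
Node F's children (from adjacency): (leaf)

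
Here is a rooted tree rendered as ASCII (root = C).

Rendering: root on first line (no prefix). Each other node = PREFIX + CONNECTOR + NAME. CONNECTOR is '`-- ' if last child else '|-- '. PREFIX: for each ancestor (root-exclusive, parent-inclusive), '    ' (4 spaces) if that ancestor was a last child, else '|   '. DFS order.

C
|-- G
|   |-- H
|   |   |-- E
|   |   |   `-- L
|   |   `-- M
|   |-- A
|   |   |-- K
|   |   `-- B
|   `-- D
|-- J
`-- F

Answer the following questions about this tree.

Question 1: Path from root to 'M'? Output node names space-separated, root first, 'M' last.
Answer: C G H M

Derivation:
Walk down from root: C -> G -> H -> M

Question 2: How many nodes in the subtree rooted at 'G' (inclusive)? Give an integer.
Answer: 9

Derivation:
Subtree rooted at G contains: A, B, D, E, G, H, K, L, M
Count = 9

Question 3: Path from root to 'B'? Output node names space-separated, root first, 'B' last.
Answer: C G A B

Derivation:
Walk down from root: C -> G -> A -> B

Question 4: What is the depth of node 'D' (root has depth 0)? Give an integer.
Path from root to D: C -> G -> D
Depth = number of edges = 2

Answer: 2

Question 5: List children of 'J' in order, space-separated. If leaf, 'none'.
Node J's children (from adjacency): (leaf)

Answer: none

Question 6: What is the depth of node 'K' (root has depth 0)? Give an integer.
Path from root to K: C -> G -> A -> K
Depth = number of edges = 3

Answer: 3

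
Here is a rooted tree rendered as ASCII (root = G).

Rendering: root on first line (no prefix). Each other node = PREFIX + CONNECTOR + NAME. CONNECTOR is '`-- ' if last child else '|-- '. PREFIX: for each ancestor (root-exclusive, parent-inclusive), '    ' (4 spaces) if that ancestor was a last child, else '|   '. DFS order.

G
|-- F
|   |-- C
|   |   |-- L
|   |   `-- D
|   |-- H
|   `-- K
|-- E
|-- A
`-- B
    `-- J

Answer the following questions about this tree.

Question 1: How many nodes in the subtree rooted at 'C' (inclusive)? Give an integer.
Subtree rooted at C contains: C, D, L
Count = 3

Answer: 3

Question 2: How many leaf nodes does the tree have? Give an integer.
Answer: 7

Derivation:
Leaves (nodes with no children): A, D, E, H, J, K, L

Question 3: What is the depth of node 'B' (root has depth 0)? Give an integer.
Path from root to B: G -> B
Depth = number of edges = 1

Answer: 1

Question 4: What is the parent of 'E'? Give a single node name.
Answer: G

Derivation:
Scan adjacency: E appears as child of G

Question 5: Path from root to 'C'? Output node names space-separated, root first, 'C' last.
Answer: G F C

Derivation:
Walk down from root: G -> F -> C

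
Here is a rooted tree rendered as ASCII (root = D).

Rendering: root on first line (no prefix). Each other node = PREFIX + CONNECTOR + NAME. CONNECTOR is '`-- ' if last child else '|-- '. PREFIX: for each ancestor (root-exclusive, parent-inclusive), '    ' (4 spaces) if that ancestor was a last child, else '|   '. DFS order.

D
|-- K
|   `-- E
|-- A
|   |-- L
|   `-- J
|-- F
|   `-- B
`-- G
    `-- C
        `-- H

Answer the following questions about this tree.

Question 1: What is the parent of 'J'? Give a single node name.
Scan adjacency: J appears as child of A

Answer: A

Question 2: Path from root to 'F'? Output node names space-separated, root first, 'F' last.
Walk down from root: D -> F

Answer: D F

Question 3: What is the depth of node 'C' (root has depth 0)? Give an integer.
Answer: 2

Derivation:
Path from root to C: D -> G -> C
Depth = number of edges = 2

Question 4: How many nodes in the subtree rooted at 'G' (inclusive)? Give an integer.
Subtree rooted at G contains: C, G, H
Count = 3

Answer: 3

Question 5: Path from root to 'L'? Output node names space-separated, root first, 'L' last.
Walk down from root: D -> A -> L

Answer: D A L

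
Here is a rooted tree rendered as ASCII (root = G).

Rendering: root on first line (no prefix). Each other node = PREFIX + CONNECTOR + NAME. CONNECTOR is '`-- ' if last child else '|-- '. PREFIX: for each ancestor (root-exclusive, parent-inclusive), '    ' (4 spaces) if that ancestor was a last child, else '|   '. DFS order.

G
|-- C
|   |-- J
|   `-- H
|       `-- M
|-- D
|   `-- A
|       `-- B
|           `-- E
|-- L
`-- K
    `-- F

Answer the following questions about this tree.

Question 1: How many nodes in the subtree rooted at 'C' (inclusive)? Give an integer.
Answer: 4

Derivation:
Subtree rooted at C contains: C, H, J, M
Count = 4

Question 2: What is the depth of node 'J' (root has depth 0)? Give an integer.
Answer: 2

Derivation:
Path from root to J: G -> C -> J
Depth = number of edges = 2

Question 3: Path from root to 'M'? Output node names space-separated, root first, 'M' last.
Walk down from root: G -> C -> H -> M

Answer: G C H M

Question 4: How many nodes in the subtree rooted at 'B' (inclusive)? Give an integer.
Subtree rooted at B contains: B, E
Count = 2

Answer: 2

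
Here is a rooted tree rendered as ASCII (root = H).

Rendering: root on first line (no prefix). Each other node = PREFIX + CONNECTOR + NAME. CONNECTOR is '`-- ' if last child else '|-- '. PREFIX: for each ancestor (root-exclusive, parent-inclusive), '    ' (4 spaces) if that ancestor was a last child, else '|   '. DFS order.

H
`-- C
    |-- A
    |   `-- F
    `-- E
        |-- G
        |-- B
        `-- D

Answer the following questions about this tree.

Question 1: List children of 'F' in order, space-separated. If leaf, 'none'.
Answer: none

Derivation:
Node F's children (from adjacency): (leaf)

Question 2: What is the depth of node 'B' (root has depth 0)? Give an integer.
Path from root to B: H -> C -> E -> B
Depth = number of edges = 3

Answer: 3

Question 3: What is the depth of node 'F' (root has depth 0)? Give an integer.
Path from root to F: H -> C -> A -> F
Depth = number of edges = 3

Answer: 3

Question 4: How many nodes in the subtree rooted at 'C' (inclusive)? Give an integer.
Answer: 7

Derivation:
Subtree rooted at C contains: A, B, C, D, E, F, G
Count = 7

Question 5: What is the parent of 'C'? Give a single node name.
Answer: H

Derivation:
Scan adjacency: C appears as child of H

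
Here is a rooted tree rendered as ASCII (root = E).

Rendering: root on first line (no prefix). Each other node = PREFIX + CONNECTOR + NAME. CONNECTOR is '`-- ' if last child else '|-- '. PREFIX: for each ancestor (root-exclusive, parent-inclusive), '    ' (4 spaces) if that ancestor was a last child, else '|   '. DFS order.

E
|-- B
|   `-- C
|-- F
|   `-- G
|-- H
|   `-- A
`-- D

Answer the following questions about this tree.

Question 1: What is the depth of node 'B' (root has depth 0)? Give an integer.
Answer: 1

Derivation:
Path from root to B: E -> B
Depth = number of edges = 1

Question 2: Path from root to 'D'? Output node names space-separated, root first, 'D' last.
Answer: E D

Derivation:
Walk down from root: E -> D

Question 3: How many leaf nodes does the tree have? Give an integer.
Answer: 4

Derivation:
Leaves (nodes with no children): A, C, D, G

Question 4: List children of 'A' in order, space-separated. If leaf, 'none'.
Node A's children (from adjacency): (leaf)

Answer: none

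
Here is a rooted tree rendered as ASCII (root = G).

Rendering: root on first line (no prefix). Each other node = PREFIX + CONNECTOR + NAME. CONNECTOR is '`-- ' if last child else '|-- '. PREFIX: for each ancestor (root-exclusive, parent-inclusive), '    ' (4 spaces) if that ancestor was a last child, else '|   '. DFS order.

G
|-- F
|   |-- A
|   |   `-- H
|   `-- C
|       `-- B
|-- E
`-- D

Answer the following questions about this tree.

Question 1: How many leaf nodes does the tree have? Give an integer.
Answer: 4

Derivation:
Leaves (nodes with no children): B, D, E, H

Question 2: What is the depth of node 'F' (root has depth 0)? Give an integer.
Path from root to F: G -> F
Depth = number of edges = 1

Answer: 1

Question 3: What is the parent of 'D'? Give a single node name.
Scan adjacency: D appears as child of G

Answer: G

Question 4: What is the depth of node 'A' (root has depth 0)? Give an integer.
Path from root to A: G -> F -> A
Depth = number of edges = 2

Answer: 2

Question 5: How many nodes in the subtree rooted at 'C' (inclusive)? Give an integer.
Answer: 2

Derivation:
Subtree rooted at C contains: B, C
Count = 2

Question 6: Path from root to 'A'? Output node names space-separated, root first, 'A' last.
Walk down from root: G -> F -> A

Answer: G F A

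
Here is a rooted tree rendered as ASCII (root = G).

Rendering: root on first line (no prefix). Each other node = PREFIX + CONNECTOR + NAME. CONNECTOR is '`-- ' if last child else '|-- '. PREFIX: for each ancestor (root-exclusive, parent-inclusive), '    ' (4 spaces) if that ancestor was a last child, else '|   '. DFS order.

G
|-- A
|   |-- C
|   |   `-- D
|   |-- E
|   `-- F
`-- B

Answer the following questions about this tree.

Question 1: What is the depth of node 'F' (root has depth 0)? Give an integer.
Answer: 2

Derivation:
Path from root to F: G -> A -> F
Depth = number of edges = 2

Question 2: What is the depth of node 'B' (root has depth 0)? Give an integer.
Path from root to B: G -> B
Depth = number of edges = 1

Answer: 1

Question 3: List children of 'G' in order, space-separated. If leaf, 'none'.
Node G's children (from adjacency): A, B

Answer: A B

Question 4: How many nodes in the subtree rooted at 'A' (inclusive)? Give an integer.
Subtree rooted at A contains: A, C, D, E, F
Count = 5

Answer: 5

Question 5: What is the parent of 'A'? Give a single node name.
Scan adjacency: A appears as child of G

Answer: G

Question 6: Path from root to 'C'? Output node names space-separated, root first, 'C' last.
Walk down from root: G -> A -> C

Answer: G A C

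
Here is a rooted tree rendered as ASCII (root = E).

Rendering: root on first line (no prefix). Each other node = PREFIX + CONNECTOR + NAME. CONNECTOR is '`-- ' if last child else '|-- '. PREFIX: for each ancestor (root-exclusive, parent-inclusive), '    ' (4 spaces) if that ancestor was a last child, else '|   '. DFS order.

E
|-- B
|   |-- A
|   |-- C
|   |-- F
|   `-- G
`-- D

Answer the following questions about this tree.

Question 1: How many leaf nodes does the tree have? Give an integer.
Answer: 5

Derivation:
Leaves (nodes with no children): A, C, D, F, G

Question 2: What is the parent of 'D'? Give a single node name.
Answer: E

Derivation:
Scan adjacency: D appears as child of E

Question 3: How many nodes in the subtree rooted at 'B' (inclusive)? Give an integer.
Answer: 5

Derivation:
Subtree rooted at B contains: A, B, C, F, G
Count = 5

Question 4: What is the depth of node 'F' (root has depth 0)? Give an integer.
Path from root to F: E -> B -> F
Depth = number of edges = 2

Answer: 2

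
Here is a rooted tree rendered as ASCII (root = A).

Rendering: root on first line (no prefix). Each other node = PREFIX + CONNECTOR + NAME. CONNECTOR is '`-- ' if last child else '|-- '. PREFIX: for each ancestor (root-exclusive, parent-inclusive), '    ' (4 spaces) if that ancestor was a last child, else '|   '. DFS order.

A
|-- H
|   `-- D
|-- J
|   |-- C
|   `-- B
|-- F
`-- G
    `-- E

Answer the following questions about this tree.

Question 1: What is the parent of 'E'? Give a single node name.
Answer: G

Derivation:
Scan adjacency: E appears as child of G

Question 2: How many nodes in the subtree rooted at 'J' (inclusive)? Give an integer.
Answer: 3

Derivation:
Subtree rooted at J contains: B, C, J
Count = 3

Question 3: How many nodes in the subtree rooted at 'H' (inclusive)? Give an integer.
Subtree rooted at H contains: D, H
Count = 2

Answer: 2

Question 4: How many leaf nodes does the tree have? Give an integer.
Answer: 5

Derivation:
Leaves (nodes with no children): B, C, D, E, F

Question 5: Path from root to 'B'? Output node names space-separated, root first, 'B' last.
Walk down from root: A -> J -> B

Answer: A J B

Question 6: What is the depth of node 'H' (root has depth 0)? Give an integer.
Path from root to H: A -> H
Depth = number of edges = 1

Answer: 1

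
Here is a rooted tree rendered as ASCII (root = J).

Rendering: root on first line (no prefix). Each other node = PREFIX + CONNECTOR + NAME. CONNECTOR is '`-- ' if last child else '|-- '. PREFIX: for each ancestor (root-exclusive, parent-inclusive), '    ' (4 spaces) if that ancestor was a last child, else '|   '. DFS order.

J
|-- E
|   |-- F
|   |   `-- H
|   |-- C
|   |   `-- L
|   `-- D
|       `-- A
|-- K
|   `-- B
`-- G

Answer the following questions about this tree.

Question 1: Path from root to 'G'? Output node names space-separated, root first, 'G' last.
Walk down from root: J -> G

Answer: J G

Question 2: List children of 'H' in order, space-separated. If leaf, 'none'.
Node H's children (from adjacency): (leaf)

Answer: none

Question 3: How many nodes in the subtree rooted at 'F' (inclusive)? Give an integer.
Answer: 2

Derivation:
Subtree rooted at F contains: F, H
Count = 2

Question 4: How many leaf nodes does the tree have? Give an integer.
Leaves (nodes with no children): A, B, G, H, L

Answer: 5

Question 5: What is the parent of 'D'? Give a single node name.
Answer: E

Derivation:
Scan adjacency: D appears as child of E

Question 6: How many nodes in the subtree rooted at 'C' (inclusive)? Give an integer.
Answer: 2

Derivation:
Subtree rooted at C contains: C, L
Count = 2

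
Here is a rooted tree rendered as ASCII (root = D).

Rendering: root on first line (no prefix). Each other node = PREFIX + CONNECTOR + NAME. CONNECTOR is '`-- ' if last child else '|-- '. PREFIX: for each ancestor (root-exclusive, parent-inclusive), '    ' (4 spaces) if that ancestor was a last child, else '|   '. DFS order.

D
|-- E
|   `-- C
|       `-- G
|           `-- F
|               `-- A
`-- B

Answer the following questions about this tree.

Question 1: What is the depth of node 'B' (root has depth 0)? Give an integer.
Answer: 1

Derivation:
Path from root to B: D -> B
Depth = number of edges = 1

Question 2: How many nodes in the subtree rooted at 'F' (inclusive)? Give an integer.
Subtree rooted at F contains: A, F
Count = 2

Answer: 2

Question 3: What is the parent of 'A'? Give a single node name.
Answer: F

Derivation:
Scan adjacency: A appears as child of F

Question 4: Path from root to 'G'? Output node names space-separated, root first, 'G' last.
Answer: D E C G

Derivation:
Walk down from root: D -> E -> C -> G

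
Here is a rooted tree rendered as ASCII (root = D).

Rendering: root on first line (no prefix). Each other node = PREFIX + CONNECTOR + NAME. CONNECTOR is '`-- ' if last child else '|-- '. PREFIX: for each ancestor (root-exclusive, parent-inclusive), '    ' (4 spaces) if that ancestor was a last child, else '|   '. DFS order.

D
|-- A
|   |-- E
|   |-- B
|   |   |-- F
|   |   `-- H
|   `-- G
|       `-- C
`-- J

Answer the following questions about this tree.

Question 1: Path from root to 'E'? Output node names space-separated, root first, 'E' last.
Answer: D A E

Derivation:
Walk down from root: D -> A -> E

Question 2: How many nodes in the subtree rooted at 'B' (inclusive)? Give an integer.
Answer: 3

Derivation:
Subtree rooted at B contains: B, F, H
Count = 3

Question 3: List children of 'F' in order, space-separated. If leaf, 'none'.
Answer: none

Derivation:
Node F's children (from adjacency): (leaf)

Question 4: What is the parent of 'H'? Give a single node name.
Answer: B

Derivation:
Scan adjacency: H appears as child of B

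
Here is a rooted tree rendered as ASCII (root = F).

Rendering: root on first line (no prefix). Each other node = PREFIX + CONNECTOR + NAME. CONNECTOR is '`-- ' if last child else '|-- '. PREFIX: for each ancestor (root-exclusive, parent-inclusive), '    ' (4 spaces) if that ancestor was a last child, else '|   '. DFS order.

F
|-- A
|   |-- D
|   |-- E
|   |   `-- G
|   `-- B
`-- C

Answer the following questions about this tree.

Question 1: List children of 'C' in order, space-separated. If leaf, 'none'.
Node C's children (from adjacency): (leaf)

Answer: none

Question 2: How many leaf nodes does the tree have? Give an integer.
Answer: 4

Derivation:
Leaves (nodes with no children): B, C, D, G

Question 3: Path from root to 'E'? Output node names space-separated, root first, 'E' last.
Answer: F A E

Derivation:
Walk down from root: F -> A -> E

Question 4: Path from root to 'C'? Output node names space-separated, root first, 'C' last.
Walk down from root: F -> C

Answer: F C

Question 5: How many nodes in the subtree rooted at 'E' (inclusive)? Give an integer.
Answer: 2

Derivation:
Subtree rooted at E contains: E, G
Count = 2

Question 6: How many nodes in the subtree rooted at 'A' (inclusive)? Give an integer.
Answer: 5

Derivation:
Subtree rooted at A contains: A, B, D, E, G
Count = 5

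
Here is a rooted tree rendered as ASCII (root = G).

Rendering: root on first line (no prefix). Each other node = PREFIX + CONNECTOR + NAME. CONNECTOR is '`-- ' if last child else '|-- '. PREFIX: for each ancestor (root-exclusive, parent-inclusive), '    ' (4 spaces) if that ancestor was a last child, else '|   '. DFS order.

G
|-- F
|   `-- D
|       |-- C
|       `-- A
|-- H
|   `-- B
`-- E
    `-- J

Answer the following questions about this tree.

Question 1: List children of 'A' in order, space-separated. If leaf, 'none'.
Node A's children (from adjacency): (leaf)

Answer: none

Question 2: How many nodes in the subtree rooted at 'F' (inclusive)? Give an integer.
Subtree rooted at F contains: A, C, D, F
Count = 4

Answer: 4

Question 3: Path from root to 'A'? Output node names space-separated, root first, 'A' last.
Walk down from root: G -> F -> D -> A

Answer: G F D A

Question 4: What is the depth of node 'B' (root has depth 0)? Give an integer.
Path from root to B: G -> H -> B
Depth = number of edges = 2

Answer: 2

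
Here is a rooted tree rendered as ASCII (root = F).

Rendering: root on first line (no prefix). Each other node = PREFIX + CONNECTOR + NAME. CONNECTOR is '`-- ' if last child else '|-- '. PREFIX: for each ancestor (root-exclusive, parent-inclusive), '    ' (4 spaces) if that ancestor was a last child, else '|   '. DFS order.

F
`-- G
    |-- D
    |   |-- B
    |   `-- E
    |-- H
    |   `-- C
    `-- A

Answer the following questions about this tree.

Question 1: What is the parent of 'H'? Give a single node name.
Scan adjacency: H appears as child of G

Answer: G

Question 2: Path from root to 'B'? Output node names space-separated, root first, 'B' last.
Walk down from root: F -> G -> D -> B

Answer: F G D B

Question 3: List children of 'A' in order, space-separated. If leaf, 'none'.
Node A's children (from adjacency): (leaf)

Answer: none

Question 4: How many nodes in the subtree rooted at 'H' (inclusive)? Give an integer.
Subtree rooted at H contains: C, H
Count = 2

Answer: 2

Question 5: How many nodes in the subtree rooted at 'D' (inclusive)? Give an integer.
Answer: 3

Derivation:
Subtree rooted at D contains: B, D, E
Count = 3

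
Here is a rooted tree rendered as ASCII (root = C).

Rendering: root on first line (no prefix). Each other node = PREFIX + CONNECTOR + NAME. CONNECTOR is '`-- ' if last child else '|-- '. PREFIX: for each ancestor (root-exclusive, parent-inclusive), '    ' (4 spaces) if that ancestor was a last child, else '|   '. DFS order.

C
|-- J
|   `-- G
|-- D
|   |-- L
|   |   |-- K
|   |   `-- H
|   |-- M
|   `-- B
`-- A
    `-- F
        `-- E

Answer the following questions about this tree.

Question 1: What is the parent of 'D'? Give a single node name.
Answer: C

Derivation:
Scan adjacency: D appears as child of C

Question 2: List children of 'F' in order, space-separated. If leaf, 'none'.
Answer: E

Derivation:
Node F's children (from adjacency): E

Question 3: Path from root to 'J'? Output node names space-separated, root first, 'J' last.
Answer: C J

Derivation:
Walk down from root: C -> J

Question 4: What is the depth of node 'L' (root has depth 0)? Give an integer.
Path from root to L: C -> D -> L
Depth = number of edges = 2

Answer: 2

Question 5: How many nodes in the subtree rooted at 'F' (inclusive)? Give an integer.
Answer: 2

Derivation:
Subtree rooted at F contains: E, F
Count = 2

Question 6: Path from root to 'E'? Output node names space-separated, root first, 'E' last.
Walk down from root: C -> A -> F -> E

Answer: C A F E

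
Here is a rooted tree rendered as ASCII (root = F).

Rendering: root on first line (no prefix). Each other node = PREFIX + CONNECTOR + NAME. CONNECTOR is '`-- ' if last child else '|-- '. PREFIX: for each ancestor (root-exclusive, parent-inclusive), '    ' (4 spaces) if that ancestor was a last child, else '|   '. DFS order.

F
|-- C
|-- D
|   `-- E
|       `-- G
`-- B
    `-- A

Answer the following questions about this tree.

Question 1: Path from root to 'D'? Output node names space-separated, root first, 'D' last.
Answer: F D

Derivation:
Walk down from root: F -> D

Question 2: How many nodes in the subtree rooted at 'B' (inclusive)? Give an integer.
Answer: 2

Derivation:
Subtree rooted at B contains: A, B
Count = 2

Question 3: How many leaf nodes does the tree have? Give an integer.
Leaves (nodes with no children): A, C, G

Answer: 3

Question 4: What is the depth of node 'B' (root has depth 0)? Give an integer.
Path from root to B: F -> B
Depth = number of edges = 1

Answer: 1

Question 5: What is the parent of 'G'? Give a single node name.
Scan adjacency: G appears as child of E

Answer: E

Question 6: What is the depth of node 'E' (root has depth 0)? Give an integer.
Answer: 2

Derivation:
Path from root to E: F -> D -> E
Depth = number of edges = 2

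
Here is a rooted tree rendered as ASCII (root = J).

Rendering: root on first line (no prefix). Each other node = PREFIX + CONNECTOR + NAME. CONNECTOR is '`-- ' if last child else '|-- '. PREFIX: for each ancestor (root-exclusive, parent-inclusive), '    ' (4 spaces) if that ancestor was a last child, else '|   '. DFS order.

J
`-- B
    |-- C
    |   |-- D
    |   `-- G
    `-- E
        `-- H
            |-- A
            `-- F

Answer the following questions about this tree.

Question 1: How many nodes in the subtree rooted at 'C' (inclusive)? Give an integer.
Answer: 3

Derivation:
Subtree rooted at C contains: C, D, G
Count = 3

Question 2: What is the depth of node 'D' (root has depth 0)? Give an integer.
Answer: 3

Derivation:
Path from root to D: J -> B -> C -> D
Depth = number of edges = 3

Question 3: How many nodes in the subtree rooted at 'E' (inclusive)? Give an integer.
Answer: 4

Derivation:
Subtree rooted at E contains: A, E, F, H
Count = 4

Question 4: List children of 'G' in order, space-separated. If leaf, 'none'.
Node G's children (from adjacency): (leaf)

Answer: none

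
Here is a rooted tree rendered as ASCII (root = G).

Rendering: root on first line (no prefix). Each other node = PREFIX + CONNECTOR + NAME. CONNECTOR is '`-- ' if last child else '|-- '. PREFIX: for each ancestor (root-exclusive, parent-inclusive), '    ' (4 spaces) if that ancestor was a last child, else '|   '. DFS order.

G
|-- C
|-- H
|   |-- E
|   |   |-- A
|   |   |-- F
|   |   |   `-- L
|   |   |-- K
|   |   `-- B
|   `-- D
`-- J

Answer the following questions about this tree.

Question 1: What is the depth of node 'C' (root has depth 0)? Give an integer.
Answer: 1

Derivation:
Path from root to C: G -> C
Depth = number of edges = 1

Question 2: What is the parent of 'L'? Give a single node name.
Answer: F

Derivation:
Scan adjacency: L appears as child of F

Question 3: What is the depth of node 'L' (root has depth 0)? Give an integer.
Answer: 4

Derivation:
Path from root to L: G -> H -> E -> F -> L
Depth = number of edges = 4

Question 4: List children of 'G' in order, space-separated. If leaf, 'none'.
Node G's children (from adjacency): C, H, J

Answer: C H J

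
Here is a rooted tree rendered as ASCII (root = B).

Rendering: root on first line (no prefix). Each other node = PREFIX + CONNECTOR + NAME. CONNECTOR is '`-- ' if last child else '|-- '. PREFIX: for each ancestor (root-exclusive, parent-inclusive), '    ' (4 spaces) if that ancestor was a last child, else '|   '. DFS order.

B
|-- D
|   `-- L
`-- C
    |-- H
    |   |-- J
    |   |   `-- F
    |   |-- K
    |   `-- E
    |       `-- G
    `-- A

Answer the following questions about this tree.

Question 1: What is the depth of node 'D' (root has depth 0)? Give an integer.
Answer: 1

Derivation:
Path from root to D: B -> D
Depth = number of edges = 1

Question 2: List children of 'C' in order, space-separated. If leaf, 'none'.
Node C's children (from adjacency): H, A

Answer: H A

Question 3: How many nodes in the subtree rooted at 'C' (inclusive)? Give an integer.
Subtree rooted at C contains: A, C, E, F, G, H, J, K
Count = 8

Answer: 8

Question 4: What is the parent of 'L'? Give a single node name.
Scan adjacency: L appears as child of D

Answer: D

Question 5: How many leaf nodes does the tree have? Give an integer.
Leaves (nodes with no children): A, F, G, K, L

Answer: 5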